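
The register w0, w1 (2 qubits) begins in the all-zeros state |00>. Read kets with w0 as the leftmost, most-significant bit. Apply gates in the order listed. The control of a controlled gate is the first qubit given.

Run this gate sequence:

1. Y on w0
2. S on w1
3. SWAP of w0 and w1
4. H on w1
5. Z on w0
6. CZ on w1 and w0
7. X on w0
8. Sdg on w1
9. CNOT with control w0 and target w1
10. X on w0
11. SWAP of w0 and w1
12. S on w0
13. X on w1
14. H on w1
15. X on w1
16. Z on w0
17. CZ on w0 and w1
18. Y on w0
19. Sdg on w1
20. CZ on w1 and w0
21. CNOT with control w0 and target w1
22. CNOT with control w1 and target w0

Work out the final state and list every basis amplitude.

The resulting statevector has amplitude I/2 on |00>, I/2 on |01>, 1/2 on |10>, 1/2 on |11>.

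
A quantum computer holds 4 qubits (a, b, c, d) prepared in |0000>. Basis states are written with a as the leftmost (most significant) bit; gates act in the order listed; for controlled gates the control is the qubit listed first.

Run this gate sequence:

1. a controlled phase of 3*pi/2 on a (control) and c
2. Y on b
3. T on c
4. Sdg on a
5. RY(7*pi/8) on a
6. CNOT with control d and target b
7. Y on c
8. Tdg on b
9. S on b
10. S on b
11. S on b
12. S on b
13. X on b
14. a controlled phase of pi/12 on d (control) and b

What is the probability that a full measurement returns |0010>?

The probability of measuring |0010> is cos(7*pi/16)**2. Key observation: steps 9-12 multiply out to the identity, so the circuit reduces to the remaining gates.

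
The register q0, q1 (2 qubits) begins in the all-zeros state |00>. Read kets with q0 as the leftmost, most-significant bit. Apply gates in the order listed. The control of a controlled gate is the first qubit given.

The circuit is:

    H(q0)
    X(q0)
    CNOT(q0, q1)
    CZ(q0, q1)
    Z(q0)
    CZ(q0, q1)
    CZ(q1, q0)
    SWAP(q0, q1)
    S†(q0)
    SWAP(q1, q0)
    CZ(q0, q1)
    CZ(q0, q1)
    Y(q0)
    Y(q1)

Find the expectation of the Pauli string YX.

The observable YX averages to 1.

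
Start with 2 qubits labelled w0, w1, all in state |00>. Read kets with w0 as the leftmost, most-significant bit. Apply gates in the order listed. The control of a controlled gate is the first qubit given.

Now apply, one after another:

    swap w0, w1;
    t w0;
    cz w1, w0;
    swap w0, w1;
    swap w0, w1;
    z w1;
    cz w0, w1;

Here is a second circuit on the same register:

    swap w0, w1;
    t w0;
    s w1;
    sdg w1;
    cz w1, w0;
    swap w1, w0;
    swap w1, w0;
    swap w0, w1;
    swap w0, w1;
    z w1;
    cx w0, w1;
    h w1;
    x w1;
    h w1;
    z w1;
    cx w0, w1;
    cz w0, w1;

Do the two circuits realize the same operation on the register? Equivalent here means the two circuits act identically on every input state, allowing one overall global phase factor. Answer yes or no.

Yes: on every input state the two circuits agree up to one overall phase factor.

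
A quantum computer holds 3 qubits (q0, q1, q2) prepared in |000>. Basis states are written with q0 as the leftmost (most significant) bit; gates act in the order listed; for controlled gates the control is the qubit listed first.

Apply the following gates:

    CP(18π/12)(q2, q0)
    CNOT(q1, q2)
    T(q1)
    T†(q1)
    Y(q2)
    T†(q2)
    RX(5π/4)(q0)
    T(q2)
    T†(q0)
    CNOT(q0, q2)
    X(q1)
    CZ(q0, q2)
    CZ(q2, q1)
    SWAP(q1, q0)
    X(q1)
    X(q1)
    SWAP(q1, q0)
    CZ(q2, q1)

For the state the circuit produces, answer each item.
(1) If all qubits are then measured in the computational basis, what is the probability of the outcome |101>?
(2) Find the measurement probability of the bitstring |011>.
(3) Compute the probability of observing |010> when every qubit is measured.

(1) The probability of measuring |101> is 0. Key observation: the block from step 13 through step 18 cancels to the identity and can be dropped.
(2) The probability of measuring |011> is 1/2 - sqrt(2)/4.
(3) The probability of measuring |010> is 0.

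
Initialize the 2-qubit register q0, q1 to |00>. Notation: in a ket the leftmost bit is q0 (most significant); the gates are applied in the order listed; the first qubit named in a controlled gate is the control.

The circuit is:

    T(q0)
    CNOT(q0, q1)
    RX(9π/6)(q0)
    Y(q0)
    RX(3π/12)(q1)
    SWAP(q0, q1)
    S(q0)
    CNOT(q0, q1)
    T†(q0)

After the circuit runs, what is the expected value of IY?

The observable IY averages to sqrt(2)/2.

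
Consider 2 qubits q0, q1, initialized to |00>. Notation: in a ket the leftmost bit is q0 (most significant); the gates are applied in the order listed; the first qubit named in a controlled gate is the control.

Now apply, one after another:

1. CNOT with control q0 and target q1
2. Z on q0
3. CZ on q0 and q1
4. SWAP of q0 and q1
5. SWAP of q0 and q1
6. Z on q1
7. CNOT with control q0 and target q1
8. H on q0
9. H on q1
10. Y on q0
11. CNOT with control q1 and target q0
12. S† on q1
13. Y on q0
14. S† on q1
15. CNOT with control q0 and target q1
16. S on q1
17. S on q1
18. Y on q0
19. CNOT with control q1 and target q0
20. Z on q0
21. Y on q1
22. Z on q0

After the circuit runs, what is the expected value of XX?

In the final state, XX has expectation 1.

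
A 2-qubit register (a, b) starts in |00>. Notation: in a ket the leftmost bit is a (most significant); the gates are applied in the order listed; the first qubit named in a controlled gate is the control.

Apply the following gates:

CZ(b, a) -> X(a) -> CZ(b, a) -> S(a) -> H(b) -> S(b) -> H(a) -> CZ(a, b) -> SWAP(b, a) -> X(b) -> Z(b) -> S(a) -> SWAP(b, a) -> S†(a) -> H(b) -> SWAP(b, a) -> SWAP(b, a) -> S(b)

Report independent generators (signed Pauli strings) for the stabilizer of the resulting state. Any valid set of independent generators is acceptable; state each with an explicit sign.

One valid set of independent stabilizer generators is +XX, +ZZ (any independent generating set of the same group is equally correct). Key observation: the block from step 16 through step 17 cancels to the identity and can be dropped.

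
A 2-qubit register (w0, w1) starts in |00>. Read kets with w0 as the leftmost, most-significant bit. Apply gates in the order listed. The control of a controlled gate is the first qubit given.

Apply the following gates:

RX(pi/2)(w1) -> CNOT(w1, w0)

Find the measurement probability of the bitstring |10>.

The probability of measuring |10> is 0.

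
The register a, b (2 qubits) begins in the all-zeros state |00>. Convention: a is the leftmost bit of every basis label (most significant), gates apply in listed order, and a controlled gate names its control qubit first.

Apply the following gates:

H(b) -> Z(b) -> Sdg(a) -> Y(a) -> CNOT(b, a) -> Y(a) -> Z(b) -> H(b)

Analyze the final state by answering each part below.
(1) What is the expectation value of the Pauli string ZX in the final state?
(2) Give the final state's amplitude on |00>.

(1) In the final state, ZX has expectation 1.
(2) The amplitude on |00> is 1/2.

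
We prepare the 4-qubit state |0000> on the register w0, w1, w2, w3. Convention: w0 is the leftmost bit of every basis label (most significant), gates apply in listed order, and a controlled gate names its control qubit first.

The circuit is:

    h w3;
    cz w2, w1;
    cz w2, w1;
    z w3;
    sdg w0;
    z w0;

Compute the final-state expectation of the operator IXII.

In the final state, IXII has expectation 0. Key observation: gates 2-3 undo each other exactly, leaving only the rest of the circuit to track.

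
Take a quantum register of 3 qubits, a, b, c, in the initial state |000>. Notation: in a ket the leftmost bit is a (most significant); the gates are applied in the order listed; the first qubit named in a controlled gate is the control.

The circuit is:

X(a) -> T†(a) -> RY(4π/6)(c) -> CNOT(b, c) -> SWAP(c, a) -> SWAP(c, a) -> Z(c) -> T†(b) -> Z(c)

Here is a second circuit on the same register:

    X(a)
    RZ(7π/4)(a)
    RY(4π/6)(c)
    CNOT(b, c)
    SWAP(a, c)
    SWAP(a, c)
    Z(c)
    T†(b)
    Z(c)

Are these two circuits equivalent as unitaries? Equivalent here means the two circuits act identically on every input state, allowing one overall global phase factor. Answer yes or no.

Yes, they are equivalent — the unitaries differ by at most a global phase.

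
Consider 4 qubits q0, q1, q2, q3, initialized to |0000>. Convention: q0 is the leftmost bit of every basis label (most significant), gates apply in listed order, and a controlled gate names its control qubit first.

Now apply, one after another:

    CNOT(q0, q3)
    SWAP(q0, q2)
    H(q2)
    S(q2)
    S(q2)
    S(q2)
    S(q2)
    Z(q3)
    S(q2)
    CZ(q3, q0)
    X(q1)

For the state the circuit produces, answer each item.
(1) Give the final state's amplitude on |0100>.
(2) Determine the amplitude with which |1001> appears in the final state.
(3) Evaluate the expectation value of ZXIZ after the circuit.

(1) The amplitude on |0100> is sqrt(2)/2. Key observation: the block from step 4 through step 7 cancels to the identity and can be dropped.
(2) |1001> carries amplitude 0 in the final state.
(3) The observable ZXIZ averages to 0.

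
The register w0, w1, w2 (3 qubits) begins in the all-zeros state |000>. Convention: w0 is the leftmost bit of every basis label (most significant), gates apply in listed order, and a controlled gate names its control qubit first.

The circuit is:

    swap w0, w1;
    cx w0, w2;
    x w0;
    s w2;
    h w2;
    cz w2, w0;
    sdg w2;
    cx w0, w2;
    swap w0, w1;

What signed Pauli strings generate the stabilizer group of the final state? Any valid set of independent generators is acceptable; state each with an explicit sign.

The stabilizer group can be generated by -IIY, +ZII, -IZI, among other valid generating sets.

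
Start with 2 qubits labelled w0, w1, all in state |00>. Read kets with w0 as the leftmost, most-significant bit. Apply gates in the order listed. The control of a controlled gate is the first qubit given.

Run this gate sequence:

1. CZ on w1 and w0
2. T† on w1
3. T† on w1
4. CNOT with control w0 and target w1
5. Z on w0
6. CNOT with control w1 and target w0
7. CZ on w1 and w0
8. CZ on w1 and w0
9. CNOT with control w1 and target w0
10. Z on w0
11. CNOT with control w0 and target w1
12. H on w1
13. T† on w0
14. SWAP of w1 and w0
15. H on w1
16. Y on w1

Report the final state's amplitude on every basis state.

After the circuit, the state carries amplitude -I/2 on |00>, I/2 on |01>, -I/2 on |10>, I/2 on |11>.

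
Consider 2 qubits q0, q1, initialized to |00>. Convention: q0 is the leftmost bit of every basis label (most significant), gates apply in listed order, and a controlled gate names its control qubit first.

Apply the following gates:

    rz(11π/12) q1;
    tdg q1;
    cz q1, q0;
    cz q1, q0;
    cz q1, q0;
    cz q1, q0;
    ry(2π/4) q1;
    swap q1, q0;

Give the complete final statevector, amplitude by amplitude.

The final amplitudes are -sqrt(2)*exp(13*I*pi/24)/2 on |00>, 0 on |01>, -sqrt(2)*exp(13*I*pi/24)/2 on |10>, 0 on |11>. Key observation: the block from step 3 through step 6 cancels to the identity and can be dropped.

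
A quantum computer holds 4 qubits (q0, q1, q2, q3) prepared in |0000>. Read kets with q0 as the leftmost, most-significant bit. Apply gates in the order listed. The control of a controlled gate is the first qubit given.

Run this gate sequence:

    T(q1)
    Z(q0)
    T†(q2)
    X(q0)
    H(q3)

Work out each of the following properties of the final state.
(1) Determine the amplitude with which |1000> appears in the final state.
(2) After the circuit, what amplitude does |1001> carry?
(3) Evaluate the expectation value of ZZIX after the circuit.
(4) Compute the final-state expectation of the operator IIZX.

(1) |1000> carries amplitude sqrt(2)/2 in the final state.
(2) |1001> carries amplitude sqrt(2)/2 in the final state.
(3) In the final state, ZZIX has expectation -1.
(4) The observable IIZX averages to 1.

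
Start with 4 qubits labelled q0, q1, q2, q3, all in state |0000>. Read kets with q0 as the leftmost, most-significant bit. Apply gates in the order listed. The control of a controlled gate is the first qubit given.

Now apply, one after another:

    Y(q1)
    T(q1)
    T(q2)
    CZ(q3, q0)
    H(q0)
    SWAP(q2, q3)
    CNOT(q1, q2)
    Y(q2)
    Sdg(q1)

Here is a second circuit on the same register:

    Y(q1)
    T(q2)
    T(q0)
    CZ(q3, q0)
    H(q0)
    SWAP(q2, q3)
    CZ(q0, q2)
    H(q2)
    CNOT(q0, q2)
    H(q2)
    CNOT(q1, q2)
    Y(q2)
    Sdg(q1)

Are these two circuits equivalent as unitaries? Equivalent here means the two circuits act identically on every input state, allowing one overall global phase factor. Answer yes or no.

No — the two circuits implement different unitaries, even allowing a global phase.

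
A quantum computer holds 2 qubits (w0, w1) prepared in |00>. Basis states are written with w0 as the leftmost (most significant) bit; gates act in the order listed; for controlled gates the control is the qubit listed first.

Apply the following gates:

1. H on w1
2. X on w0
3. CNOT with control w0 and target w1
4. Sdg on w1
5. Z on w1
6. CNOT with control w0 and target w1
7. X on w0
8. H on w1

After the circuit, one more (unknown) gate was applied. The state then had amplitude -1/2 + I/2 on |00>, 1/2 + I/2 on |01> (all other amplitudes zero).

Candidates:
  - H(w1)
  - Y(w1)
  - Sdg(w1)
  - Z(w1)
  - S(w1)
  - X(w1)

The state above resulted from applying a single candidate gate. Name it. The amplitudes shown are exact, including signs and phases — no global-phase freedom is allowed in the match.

It was X(w1) that produced the state shown.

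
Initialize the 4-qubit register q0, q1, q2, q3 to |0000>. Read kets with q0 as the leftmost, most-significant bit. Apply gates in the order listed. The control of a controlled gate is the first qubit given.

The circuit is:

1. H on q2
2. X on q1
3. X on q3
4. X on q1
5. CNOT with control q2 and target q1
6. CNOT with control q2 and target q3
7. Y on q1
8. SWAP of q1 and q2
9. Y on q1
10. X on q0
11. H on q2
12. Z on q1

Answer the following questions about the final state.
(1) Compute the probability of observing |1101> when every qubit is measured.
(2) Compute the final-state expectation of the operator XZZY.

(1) A full measurement returns |1101> with probability 1/4.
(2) In the final state, XZZY has expectation 0.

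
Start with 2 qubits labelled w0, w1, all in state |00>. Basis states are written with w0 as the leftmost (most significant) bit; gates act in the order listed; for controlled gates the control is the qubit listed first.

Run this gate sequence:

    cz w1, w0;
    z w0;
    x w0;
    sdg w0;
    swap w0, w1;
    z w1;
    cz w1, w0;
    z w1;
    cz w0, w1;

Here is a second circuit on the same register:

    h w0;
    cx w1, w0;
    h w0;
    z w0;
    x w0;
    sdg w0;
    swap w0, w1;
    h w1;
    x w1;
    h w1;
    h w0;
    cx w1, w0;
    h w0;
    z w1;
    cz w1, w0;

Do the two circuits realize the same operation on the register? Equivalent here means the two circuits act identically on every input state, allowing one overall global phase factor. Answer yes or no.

Yes, they are equivalent — the unitaries differ by at most a global phase.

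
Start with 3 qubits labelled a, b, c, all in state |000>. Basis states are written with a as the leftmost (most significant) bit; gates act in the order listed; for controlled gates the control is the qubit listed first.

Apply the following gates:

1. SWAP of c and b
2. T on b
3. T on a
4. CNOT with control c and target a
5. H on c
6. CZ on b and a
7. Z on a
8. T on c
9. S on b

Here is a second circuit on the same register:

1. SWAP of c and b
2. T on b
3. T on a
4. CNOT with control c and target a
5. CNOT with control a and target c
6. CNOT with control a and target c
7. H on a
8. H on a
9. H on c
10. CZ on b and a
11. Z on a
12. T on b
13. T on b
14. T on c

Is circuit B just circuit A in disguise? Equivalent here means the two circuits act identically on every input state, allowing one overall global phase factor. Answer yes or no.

Yes — the two circuits implement the same unitary up to a global phase.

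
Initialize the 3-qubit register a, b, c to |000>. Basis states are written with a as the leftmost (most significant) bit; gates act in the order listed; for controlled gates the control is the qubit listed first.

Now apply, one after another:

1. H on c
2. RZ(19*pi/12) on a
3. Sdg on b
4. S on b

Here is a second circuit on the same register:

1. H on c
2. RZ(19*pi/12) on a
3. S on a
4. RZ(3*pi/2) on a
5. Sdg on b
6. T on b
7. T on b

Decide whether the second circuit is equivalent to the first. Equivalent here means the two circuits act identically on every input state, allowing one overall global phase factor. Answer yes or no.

Yes: on every input state the two circuits agree up to one overall phase factor.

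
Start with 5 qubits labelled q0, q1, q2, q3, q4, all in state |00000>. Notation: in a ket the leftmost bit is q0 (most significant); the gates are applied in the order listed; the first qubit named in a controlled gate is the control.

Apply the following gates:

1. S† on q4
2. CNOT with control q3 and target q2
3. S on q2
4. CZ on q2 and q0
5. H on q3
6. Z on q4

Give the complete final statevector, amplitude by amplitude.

The final amplitudes are sqrt(2)/2 on |00000>, sqrt(2)/2 on |00010>, and 0 on every other basis state.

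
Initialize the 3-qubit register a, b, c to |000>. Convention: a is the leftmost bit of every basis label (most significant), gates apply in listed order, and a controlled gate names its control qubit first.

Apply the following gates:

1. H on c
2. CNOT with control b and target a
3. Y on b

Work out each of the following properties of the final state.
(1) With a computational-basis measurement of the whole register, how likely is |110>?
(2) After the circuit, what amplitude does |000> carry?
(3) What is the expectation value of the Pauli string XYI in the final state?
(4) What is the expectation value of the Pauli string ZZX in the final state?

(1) Outcome |110> occurs with probability 0.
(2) |000> carries amplitude 0 in the final state.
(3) The observable XYI averages to 0.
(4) In the final state, ZZX has expectation -1.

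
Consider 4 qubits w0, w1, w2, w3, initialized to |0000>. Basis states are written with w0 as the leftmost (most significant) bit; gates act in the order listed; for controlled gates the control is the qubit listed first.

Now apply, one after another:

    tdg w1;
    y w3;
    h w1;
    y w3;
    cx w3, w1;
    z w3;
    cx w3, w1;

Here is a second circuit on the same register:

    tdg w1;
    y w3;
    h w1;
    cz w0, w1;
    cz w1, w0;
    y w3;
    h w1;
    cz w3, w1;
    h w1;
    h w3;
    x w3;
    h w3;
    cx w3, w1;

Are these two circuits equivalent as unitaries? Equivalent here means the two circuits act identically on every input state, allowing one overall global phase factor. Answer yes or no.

Yes: on every input state the two circuits agree up to one overall phase factor.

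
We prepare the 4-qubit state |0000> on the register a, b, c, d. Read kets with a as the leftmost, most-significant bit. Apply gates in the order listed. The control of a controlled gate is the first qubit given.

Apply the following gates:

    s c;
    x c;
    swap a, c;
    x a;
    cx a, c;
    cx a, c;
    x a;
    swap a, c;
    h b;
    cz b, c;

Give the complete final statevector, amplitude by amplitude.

After the circuit, the state carries amplitude sqrt(2)/2 on |0010>, -sqrt(2)/2 on |0110>, and 0 on every other basis state. Key observation: the block from step 3 through step 8 cancels to the identity and can be dropped.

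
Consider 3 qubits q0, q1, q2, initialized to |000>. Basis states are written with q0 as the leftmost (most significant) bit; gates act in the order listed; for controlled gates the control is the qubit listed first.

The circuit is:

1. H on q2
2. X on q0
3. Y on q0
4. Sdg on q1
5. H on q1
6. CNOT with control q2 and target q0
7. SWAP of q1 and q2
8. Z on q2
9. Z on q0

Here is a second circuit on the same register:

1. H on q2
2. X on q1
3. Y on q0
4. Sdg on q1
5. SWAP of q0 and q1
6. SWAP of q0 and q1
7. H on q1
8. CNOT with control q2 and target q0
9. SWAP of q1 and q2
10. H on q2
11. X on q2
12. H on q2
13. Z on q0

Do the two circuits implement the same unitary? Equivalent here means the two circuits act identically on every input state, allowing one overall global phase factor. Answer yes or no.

No, they are not equivalent — no single phase factor reconciles the two unitaries.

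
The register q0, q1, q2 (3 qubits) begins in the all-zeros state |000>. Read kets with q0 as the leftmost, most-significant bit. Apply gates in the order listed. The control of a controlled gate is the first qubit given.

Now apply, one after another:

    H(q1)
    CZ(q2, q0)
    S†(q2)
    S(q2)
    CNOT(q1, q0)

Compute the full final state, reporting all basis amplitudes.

The final amplitudes are sqrt(2)/2 on |000>, sqrt(2)/2 on |110>, and 0 on every other basis state.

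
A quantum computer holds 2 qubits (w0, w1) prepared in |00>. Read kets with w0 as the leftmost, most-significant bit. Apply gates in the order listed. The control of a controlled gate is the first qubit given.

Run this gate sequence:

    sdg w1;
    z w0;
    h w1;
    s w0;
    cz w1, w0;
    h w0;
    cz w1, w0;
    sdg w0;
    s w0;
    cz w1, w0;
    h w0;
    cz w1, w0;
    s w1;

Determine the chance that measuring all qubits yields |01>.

Outcome |01> occurs with probability 1/2. Key observation: the block from step 5 through step 12 cancels to the identity and can be dropped.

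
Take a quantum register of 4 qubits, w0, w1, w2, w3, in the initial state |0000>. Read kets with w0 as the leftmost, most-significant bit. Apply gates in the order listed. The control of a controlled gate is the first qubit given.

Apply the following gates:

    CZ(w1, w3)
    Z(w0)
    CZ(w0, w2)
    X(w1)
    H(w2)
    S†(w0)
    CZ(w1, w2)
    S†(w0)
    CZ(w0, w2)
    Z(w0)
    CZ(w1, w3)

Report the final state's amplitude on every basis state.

After the circuit, the state carries amplitude sqrt(2)/2 on |0100>, -sqrt(2)/2 on |0110>, and 0 on every other basis state.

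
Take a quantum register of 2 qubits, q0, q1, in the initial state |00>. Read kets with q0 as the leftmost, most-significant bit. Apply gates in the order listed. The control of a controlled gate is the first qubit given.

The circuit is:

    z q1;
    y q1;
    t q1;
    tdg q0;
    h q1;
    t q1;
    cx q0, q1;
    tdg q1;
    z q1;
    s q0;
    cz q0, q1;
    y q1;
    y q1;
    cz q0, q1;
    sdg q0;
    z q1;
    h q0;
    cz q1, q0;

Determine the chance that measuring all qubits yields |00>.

A full measurement returns |00> with probability 1/4.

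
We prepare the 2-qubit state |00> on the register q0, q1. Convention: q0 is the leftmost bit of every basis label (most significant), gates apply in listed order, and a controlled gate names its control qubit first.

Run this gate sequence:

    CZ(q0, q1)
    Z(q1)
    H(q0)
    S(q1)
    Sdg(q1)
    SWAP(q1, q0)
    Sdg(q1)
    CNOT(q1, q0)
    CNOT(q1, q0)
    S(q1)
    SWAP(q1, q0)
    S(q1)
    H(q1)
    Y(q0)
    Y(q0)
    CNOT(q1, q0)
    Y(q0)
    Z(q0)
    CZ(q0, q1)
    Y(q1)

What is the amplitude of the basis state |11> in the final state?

The amplitude on |11> is 1/2. Key observation: gates 5-12 undo each other exactly, leaving only the rest of the circuit to track.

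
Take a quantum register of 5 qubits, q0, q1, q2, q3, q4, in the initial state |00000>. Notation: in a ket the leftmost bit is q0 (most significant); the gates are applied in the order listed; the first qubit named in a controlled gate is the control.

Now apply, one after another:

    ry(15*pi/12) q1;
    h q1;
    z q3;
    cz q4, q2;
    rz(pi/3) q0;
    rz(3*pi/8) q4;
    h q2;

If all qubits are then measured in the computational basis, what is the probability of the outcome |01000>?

Outcome |01000> occurs with probability sqrt(2)/8 + 1/4.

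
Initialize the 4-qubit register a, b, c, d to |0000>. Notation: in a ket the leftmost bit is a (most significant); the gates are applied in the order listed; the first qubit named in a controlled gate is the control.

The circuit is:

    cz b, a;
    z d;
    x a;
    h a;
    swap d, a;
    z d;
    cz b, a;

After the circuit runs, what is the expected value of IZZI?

The observable IZZI averages to 1.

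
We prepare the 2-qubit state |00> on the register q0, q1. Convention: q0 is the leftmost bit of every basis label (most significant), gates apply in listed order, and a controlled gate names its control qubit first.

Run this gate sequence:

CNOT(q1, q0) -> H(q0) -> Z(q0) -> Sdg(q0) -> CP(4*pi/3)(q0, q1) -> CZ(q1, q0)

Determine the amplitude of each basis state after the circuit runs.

The final amplitudes are sqrt(2)/2 on |00>, 0 on |01>, sqrt(2)*I/2 on |10>, 0 on |11>.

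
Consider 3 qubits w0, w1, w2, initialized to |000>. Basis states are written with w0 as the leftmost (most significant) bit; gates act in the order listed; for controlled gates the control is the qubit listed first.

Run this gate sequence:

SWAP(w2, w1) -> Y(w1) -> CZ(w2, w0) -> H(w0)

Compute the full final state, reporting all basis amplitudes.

The resulting statevector has amplitude sqrt(2)*I/2 on |010>, sqrt(2)*I/2 on |110>, and 0 on every other basis state.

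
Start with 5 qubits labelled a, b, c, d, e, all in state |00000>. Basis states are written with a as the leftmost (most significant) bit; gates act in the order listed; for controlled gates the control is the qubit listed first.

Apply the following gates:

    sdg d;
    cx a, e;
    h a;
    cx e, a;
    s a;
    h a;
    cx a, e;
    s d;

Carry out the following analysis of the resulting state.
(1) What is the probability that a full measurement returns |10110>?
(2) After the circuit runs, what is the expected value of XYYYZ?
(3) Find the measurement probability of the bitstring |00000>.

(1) The probability of measuring |10110> is 0.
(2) The expectation value of XYYYZ is 0.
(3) Outcome |00000> occurs with probability 1/2.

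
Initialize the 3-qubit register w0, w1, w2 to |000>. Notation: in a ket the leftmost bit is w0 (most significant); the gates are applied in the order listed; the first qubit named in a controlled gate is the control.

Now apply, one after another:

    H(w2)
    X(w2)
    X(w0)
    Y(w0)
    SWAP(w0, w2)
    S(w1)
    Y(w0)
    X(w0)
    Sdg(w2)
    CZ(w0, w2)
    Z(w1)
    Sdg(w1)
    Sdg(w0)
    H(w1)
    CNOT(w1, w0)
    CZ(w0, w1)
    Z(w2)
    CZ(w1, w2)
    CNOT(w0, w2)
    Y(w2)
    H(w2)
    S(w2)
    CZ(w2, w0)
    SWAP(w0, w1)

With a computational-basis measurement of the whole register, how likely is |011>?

A full measurement returns |011> with probability 1/8.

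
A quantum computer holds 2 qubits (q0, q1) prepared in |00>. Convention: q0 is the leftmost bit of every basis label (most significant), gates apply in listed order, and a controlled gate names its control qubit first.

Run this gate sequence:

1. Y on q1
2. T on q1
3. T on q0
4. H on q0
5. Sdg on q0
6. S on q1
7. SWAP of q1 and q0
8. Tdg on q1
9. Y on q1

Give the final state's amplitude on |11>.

|11> carries amplitude -sqrt(2)*exp(3*I*pi/4)/2 in the final state.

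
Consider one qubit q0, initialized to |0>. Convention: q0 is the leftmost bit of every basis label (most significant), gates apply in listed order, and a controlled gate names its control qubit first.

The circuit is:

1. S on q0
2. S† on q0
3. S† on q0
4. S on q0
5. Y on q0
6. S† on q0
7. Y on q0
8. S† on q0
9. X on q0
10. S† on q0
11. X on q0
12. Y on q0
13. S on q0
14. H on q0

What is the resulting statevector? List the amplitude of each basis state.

The final amplitudes are sqrt(2)/2 on |0>, -sqrt(2)/2 on |1>.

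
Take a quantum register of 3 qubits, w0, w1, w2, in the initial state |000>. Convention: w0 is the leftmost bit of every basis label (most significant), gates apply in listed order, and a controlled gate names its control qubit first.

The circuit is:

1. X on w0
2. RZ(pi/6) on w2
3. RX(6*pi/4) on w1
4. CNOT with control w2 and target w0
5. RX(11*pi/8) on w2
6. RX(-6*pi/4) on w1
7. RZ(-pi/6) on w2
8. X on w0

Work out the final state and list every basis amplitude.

After the circuit, the state carries amplitude -cos(5*pi/16) on |000>, -exp(I*pi/3)*sin(5*pi/16) on |001>, and 0 on every other basis state.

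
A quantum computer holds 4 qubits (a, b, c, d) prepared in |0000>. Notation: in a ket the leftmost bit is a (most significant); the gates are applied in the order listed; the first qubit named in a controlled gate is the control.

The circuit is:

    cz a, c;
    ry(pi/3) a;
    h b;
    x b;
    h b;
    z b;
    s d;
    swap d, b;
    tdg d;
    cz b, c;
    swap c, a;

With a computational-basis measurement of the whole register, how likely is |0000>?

A full measurement returns |0000> with probability 3/4. Key observation: steps 3-6 multiply out to the identity, so the circuit reduces to the remaining gates.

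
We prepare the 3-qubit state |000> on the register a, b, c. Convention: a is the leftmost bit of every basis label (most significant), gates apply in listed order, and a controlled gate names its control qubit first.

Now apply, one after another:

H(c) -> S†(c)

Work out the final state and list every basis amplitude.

The resulting statevector has amplitude sqrt(2)/2 on |000>, -sqrt(2)*I/2 on |001>, and 0 on every other basis state.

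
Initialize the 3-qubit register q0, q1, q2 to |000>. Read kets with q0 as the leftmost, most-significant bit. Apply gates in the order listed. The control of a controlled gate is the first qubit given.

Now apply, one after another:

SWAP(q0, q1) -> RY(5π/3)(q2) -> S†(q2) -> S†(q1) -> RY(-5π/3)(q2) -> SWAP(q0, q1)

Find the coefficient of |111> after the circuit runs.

The amplitude on |111> is 0.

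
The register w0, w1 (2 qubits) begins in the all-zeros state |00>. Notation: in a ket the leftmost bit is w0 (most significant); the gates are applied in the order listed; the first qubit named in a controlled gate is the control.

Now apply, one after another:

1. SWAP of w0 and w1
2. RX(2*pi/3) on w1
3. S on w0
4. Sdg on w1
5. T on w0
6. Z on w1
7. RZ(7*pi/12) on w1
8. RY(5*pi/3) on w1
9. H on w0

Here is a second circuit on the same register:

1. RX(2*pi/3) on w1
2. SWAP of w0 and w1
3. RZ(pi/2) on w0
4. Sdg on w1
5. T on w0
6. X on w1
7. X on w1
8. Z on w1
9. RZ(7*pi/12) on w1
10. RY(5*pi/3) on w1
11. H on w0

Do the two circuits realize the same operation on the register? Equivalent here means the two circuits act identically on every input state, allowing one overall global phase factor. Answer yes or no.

No — the two circuits implement different unitaries, even allowing a global phase.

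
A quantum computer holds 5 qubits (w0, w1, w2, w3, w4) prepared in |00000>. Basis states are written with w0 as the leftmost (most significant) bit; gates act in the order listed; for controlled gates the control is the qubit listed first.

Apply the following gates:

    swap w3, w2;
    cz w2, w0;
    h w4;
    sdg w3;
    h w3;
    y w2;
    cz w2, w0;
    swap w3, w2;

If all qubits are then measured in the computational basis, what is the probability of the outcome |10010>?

A full measurement returns |10010> with probability 0.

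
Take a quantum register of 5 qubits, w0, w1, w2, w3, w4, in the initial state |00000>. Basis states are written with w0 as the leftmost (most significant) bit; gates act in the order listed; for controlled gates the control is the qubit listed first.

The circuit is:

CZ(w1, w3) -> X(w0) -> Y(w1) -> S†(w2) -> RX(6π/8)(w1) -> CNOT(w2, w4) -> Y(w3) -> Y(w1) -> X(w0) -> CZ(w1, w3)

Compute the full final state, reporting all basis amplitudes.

The final amplitudes are I*sqrt(2 - sqrt(2))/2 on |00010>, sqrt(sqrt(2) + 2)/2 on |01010>, and 0 on every other basis state.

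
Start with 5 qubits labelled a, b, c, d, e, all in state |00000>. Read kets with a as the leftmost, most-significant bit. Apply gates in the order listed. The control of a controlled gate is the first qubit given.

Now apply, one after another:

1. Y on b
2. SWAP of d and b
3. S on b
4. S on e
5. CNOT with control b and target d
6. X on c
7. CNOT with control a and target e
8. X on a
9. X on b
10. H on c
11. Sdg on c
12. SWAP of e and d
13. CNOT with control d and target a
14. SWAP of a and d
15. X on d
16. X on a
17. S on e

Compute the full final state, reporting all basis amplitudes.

After the circuit, the state carries amplitude -sqrt(2)/2 on |11001>, -sqrt(2)*I/2 on |11101>, and 0 on every other basis state.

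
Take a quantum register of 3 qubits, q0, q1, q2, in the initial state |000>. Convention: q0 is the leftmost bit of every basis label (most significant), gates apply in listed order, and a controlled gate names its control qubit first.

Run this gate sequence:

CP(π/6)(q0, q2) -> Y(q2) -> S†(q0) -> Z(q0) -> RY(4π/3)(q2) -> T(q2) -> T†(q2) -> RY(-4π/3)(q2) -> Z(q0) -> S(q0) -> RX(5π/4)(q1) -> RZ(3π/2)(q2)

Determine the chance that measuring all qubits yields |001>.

A full measurement returns |001> with probability 1/2 - sqrt(2)/4.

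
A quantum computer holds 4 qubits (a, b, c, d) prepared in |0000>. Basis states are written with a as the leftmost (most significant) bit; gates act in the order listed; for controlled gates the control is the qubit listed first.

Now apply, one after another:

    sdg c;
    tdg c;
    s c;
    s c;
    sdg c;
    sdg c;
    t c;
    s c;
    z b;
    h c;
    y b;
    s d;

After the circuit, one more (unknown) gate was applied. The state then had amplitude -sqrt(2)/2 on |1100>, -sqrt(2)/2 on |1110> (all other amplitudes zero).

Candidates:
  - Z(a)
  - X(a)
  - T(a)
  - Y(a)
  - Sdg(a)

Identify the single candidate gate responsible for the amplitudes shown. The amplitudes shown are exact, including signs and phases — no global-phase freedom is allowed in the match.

The unique candidate consistent with the amplitudes is Y(a).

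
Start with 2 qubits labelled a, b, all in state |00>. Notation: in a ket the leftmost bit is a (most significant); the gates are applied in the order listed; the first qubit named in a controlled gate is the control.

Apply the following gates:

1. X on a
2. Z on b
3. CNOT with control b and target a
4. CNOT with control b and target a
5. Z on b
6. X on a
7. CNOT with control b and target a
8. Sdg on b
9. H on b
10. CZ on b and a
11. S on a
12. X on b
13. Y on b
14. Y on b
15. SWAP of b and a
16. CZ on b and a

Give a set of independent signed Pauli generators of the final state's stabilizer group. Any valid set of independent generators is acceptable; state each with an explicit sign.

One valid set of independent stabilizer generators is +XI, +IZ (any independent generating set of the same group is equally correct). Key observation: gates 1-6 undo each other exactly, leaving only the rest of the circuit to track.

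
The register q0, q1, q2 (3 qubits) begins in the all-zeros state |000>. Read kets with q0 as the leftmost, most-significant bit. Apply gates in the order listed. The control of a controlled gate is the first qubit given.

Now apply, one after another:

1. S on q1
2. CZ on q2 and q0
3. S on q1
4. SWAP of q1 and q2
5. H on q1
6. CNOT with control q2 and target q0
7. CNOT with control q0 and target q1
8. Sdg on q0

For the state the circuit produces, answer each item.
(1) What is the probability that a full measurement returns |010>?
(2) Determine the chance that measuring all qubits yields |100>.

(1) A full measurement returns |010> with probability 1/2.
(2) The probability of measuring |100> is 0.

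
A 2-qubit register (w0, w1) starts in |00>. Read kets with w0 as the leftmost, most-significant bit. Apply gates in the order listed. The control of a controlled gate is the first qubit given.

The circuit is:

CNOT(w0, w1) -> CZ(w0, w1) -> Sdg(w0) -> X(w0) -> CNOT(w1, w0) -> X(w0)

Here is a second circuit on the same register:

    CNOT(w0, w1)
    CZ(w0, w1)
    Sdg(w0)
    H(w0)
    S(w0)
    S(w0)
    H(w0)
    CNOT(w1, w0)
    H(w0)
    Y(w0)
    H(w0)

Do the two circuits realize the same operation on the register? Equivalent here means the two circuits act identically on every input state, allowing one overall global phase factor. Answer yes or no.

No, they are not equivalent — no single phase factor reconciles the two unitaries.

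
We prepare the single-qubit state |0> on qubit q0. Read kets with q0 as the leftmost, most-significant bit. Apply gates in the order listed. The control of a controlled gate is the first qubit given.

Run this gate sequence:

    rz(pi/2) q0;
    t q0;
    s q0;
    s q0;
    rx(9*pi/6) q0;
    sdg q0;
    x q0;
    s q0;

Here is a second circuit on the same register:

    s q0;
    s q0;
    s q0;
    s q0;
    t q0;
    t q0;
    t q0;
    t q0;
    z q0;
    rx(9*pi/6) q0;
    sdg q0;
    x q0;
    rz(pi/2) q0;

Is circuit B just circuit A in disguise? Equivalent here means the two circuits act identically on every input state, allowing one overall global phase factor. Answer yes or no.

No — the two circuits implement different unitaries, even allowing a global phase.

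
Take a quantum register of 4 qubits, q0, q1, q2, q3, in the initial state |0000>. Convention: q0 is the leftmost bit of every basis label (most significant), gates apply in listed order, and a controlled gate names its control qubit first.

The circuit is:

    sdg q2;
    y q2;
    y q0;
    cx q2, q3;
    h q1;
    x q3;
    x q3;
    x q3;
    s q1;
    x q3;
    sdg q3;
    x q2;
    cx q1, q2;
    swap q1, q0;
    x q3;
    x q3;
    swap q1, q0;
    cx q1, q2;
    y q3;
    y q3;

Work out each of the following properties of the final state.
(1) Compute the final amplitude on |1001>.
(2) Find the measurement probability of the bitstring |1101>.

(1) |1001> carries amplitude sqrt(2)*I/2 in the final state. Key observation: gates 13-18 undo each other exactly, leaving only the rest of the circuit to track.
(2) The probability of measuring |1101> is 1/2.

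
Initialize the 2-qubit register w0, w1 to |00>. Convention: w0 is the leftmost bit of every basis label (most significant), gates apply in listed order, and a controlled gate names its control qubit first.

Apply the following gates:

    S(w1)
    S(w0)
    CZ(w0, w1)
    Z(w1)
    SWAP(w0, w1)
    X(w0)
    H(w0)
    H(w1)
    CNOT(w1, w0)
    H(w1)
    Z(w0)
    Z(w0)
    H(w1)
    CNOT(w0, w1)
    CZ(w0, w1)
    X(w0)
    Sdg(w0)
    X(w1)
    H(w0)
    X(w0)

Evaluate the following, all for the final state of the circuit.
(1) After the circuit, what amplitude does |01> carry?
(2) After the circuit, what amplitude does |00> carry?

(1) |01> carries amplitude sqrt(2)*(1 + I)/4 in the final state. Key observation: steps 10-13 multiply out to the identity, so the circuit reduces to the remaining gates.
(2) |00> carries amplitude sqrt(2)*(1 - I)/4 in the final state.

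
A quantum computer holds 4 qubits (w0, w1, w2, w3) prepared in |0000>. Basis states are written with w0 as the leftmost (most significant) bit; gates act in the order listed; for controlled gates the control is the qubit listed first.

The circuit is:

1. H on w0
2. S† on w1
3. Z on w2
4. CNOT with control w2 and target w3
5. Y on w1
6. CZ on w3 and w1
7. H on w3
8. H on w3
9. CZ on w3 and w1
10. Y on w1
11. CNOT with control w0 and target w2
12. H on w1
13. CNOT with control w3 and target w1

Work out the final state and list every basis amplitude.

The resulting statevector has amplitude 1/2 on |0000>, 1/2 on |0100>, 1/2 on |1010>, 1/2 on |1110>, and 0 on every other basis state. Key observation: steps 5-10 multiply out to the identity, so the circuit reduces to the remaining gates.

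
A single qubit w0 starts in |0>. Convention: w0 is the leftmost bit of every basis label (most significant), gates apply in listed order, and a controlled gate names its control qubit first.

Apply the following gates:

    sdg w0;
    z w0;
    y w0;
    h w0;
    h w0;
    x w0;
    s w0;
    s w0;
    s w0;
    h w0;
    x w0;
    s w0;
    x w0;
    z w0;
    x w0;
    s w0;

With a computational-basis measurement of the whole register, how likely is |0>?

A full measurement returns |0> with probability 1/2.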